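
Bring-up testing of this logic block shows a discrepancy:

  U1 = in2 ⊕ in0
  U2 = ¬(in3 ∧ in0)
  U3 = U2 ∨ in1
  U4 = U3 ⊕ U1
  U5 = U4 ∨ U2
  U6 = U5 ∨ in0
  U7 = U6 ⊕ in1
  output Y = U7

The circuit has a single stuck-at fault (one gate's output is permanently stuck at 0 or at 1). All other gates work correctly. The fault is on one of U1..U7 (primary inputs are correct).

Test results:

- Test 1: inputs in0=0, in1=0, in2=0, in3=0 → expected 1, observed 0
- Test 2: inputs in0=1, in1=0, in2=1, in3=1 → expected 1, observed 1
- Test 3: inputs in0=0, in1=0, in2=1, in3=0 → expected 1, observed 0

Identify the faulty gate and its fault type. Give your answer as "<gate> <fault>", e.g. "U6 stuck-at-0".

Fault-free values for test 1 (in0=0, in1=0, in2=0, in3=0): U1=0, U2=1, U3=1, U4=1, U5=1, U6=1, U7=1, giving Y=1. Observed 0.
Test 1: faults giving observed 0 are {U2 stuck-at-0, U5 stuck-at-0, U6 stuck-at-0, U7 stuck-at-0}.
Test 2 (in0=1, in1=0, in2=1, in3=1): fault-free U1=0, U2=0, U3=0, U4=0, U5=0, U6=1, U7=1 → 1; observed 1. Eliminates U6 stuck-at-0, U7 stuck-at-0.
Test 3 (in0=0, in1=0, in2=1, in3=0): fault-free U1=1, U2=1, U3=1, U4=0, U5=1, U6=1, U7=1 → 1; observed 0. Eliminates U2 stuck-at-0.
Only U5 stuck-at-0 is consistent with every test.

U5 stuck-at-0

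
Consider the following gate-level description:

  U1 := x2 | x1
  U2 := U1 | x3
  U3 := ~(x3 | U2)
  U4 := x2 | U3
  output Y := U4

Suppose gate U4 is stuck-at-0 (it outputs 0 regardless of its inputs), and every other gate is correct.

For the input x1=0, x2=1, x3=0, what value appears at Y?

Propagate with U4 forced: U1=1, U2=1, U3=0, U4=0 [stuck-at-0].
So Y = 0. (Without the fault it would be 1.)

0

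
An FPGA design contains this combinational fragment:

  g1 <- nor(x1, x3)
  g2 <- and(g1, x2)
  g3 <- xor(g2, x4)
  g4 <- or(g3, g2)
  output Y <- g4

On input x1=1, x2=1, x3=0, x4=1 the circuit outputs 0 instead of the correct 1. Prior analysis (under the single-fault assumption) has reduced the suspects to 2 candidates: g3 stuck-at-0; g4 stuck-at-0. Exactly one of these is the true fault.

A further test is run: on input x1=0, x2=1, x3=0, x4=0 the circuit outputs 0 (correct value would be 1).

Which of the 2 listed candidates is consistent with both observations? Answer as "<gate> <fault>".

Evaluate each candidate on input x1=0, x2=1, x3=0, x4=0:
  g3 stuck-at-0: g1=1, g2=1, g3=0 [stuck-at-0], g4=1 → 1 — eliminated
  g4 stuck-at-0: g1=1, g2=1, g3=1, g4=0 [stuck-at-0] → 0 — matches
Only g4 stuck-at-0 reproduces the observed 0.

g4 stuck-at-0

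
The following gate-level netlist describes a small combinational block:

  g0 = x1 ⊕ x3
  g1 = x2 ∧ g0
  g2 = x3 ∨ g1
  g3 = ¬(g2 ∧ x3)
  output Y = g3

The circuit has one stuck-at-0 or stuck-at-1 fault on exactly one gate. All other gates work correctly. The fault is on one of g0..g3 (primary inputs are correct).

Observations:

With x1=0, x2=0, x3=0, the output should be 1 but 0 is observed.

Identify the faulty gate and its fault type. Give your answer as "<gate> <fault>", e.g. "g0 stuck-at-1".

g3 stuck-at-0

Fault-free values for test 1 (x1=0, x2=0, x3=0): g0=0, g1=0, g2=0, g3=1, giving Y=1. Observed 0.
Test 1: faults giving observed 0 are {g3 stuck-at-0}.
Only g3 stuck-at-0 is consistent with every test.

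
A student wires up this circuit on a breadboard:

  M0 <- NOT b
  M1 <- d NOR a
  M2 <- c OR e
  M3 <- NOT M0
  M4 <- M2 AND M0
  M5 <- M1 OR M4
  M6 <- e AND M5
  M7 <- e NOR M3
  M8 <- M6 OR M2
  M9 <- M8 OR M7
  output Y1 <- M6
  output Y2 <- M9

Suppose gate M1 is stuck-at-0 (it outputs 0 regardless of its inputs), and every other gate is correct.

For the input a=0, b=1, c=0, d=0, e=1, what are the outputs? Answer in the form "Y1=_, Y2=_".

Propagate with M1 forced: M0=0, M1=0 [stuck-at-0], M2=1, M3=1, M4=0, M5=0, M6=0, M7=0, M8=1, M9=1.
So the outputs are Y1=0, Y2=1. (Without the fault they would be Y1=1, Y2=1.)

Y1=0, Y2=1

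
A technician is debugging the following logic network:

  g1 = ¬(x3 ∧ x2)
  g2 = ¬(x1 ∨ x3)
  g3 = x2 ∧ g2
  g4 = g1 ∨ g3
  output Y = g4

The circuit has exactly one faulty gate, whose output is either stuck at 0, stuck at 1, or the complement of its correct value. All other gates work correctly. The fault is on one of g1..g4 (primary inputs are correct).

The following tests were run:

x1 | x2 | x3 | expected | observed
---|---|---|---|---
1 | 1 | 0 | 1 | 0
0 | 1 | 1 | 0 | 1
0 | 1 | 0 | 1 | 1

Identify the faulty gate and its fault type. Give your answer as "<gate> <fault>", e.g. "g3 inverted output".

g1 inverted output

Fault-free values for test 1 (x1=1, x2=1, x3=0): g1=1, g2=0, g3=0, g4=1, giving Y=1. Observed 0.
Test 1: faults giving observed 0 are {g1 stuck-at-0, g1 inverted output, g4 stuck-at-0, g4 inverted output}.
Test 2 (x1=0, x2=1, x3=1): fault-free g1=0, g2=0, g3=0, g4=0 → 0; observed 1. Eliminates g1 stuck-at-0, g4 stuck-at-0.
Test 3 (x1=0, x2=1, x3=0): fault-free g1=1, g2=1, g3=1, g4=1 → 1; observed 1. Eliminates g4 inverted output.
Only g1 inverted output is consistent with every test.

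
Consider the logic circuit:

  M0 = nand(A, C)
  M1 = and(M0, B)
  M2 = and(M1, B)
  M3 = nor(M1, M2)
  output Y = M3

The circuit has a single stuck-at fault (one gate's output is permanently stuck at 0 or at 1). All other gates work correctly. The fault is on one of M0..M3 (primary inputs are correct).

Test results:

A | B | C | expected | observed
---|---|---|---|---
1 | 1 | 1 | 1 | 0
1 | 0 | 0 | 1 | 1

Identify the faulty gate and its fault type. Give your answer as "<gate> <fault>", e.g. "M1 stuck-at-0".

Fault-free values for test 1 (A=1, B=1, C=1): M0=0, M1=0, M2=0, M3=1, giving Y=1. Observed 0.
Test 1: faults giving observed 0 are {M0 stuck-at-1, M1 stuck-at-1, M2 stuck-at-1, M3 stuck-at-0}.
Test 2 (A=1, B=0, C=0): fault-free M0=1, M1=0, M2=0, M3=1 → 1; observed 1. Eliminates M1 stuck-at-1, M2 stuck-at-1, M3 stuck-at-0.
Only M0 stuck-at-1 is consistent with every test.

M0 stuck-at-1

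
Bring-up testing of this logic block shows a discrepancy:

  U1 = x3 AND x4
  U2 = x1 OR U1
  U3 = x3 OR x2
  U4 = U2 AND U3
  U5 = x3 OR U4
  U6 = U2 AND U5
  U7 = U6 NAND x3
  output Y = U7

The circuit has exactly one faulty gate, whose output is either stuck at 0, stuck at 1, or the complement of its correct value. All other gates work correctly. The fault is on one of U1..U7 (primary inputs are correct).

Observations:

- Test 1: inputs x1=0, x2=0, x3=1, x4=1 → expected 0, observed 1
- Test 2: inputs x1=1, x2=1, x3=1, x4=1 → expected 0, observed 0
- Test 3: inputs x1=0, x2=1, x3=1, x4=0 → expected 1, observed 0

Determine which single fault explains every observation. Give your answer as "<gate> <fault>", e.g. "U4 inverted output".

U1 inverted output

Fault-free values for test 1 (x1=0, x2=0, x3=1, x4=1): U1=1, U2=1, U3=1, U4=1, U5=1, U6=1, U7=0, giving Y=0. Observed 1.
Test 1: faults giving observed 1 are {U1 stuck-at-0, U1 inverted output, U2 stuck-at-0, U2 inverted output, U5 stuck-at-0, U5 inverted output, U6 stuck-at-0, U6 inverted output, U7 stuck-at-1, U7 inverted output}.
Test 2 (x1=1, x2=1, x3=1, x4=1): fault-free U1=1, U2=1, U3=1, U4=1, U5=1, U6=1, U7=0 → 0; observed 0. Eliminates U2 stuck-at-0, U2 inverted output, U5 stuck-at-0, U5 inverted output, U6 stuck-at-0, U6 inverted output, U7 stuck-at-1, U7 inverted output.
Test 3 (x1=0, x2=1, x3=1, x4=0): fault-free U1=0, U2=0, U3=1, U4=0, U5=1, U6=0, U7=1 → 1; observed 0. Eliminates U1 stuck-at-0.
Only U1 inverted output is consistent with every test.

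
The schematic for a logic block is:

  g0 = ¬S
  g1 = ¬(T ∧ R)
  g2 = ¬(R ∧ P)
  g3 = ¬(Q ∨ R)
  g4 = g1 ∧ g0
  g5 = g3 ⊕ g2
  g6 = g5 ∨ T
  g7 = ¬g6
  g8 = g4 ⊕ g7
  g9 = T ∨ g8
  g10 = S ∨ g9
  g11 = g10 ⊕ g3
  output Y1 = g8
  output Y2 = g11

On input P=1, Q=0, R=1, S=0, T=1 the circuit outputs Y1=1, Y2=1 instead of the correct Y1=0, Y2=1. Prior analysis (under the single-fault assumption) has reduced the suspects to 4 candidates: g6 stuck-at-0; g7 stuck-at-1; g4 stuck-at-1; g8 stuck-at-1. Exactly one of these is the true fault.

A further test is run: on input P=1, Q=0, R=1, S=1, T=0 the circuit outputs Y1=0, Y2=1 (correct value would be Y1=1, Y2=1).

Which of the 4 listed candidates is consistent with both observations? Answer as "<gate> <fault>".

Evaluate each candidate on input P=1, Q=0, R=1, S=1, T=0:
  g6 stuck-at-0: g0=0, g1=1, g2=0, g3=0, g4=0, g5=0, g6=0 [stuck-at-0], g7=1, g8=1, g9=1, g10=1, g11=1 → Y1=1, Y2=1 — eliminated
  g7 stuck-at-1: g0=0, g1=1, g2=0, g3=0, g4=0, g5=0, g6=0, g7=1 [stuck-at-1], g8=1, g9=1, g10=1, g11=1 → Y1=1, Y2=1 — eliminated
  g4 stuck-at-1: g0=0, g1=1, g2=0, g3=0, g4=1 [stuck-at-1], g5=0, g6=0, g7=1, g8=0, g9=0, g10=1, g11=1 → Y1=0, Y2=1 — matches
  g8 stuck-at-1: g0=0, g1=1, g2=0, g3=0, g4=0, g5=0, g6=0, g7=1, g8=1 [stuck-at-1], g9=1, g10=1, g11=1 → Y1=1, Y2=1 — eliminated
Only g4 stuck-at-1 reproduces the observed Y1=0, Y2=1.

g4 stuck-at-1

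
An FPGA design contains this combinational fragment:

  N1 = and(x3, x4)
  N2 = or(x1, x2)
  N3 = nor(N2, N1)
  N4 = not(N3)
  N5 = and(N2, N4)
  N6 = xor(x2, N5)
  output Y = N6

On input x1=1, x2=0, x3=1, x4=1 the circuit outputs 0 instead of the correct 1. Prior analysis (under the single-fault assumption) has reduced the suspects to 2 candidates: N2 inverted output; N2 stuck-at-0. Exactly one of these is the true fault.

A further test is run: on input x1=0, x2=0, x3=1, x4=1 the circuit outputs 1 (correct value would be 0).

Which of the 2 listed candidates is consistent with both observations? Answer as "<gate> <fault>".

N2 inverted output

Evaluate each candidate on input x1=0, x2=0, x3=1, x4=1:
  N2 inverted output: N1=1, N2=1 [inverted output], N3=0, N4=1, N5=1, N6=1 → 1 — matches
  N2 stuck-at-0: N1=1, N2=0 [stuck-at-0], N3=0, N4=1, N5=0, N6=0 → 0 — eliminated
Only N2 inverted output reproduces the observed 1.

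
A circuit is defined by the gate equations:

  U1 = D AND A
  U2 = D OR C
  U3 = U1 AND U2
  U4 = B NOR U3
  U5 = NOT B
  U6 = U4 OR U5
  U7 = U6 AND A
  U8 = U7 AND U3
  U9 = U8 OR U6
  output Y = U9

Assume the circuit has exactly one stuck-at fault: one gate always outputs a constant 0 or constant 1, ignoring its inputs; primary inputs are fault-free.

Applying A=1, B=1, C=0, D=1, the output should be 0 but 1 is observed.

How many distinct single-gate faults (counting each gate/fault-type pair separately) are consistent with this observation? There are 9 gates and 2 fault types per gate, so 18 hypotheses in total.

Fault-free: U1=1, U2=1, U3=1, U4=0, U5=0, U6=0, U7=0, U8=0, U9=0 → 0. Observed 1.
  U1: none of the 2 fault types match ✗
  U2: none of the 2 fault types match ✗
  U3: none of the 2 fault types match ✗
  U4: stuck-at-1 ✓; others ✗
  U5: stuck-at-1 ✓; others ✗
  U6: stuck-at-1 ✓; others ✗
  U7: stuck-at-1 ✓; others ✗
  U8: stuck-at-1 ✓; others ✗
  U9: stuck-at-1 ✓; others ✗
Consistent faults: {U4 stuck-at-1, U5 stuck-at-1, U6 stuck-at-1, U7 stuck-at-1, U8 stuck-at-1, U9 stuck-at-1} — 6 in all.

6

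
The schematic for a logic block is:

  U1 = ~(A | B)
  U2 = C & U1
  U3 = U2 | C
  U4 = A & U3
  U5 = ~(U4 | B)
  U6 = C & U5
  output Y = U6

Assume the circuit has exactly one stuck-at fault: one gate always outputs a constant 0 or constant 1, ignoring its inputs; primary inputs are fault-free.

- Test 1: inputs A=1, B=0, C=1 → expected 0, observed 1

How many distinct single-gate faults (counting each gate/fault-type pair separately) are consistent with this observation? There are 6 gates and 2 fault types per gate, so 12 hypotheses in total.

Fault-free: U1=0, U2=0, U3=1, U4=1, U5=0, U6=0 → 0. Observed 1.
  U1 stuck-at-0: output 0 ✗
  U1 stuck-at-1: output 0 ✗
  U2 stuck-at-0: output 0 ✗
  U2 stuck-at-1: output 0 ✗
  U3 stuck-at-0: output 1 ✓
  U3 stuck-at-1: output 0 ✗
  U4 stuck-at-0: output 1 ✓
  U4 stuck-at-1: output 0 ✗
  U5 stuck-at-0: output 0 ✗
  U5 stuck-at-1: output 1 ✓
  U6 stuck-at-0: output 0 ✗
  U6 stuck-at-1: output 1 ✓
Consistent faults: {U3 stuck-at-0, U4 stuck-at-0, U5 stuck-at-1, U6 stuck-at-1} — 4 in all.

4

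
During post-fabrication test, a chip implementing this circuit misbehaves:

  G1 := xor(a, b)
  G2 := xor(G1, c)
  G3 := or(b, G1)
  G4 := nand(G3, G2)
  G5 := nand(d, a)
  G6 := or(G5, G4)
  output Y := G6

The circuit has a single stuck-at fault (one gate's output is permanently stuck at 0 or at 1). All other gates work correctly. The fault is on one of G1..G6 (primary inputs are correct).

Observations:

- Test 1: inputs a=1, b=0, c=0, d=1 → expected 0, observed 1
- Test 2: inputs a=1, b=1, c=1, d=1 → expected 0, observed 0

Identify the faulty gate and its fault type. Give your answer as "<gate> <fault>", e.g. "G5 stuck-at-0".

G1 stuck-at-0

Fault-free values for test 1 (a=1, b=0, c=0, d=1): G1=1, G2=1, G3=1, G4=0, G5=0, G6=0, giving Y=0. Observed 1.
Test 1: faults giving observed 1 are {G1 stuck-at-0, G2 stuck-at-0, G3 stuck-at-0, G4 stuck-at-1, G5 stuck-at-1, G6 stuck-at-1}.
Test 2 (a=1, b=1, c=1, d=1): fault-free G1=0, G2=1, G3=1, G4=0, G5=0, G6=0 → 0; observed 0. Eliminates G2 stuck-at-0, G3 stuck-at-0, G4 stuck-at-1, G5 stuck-at-1, G6 stuck-at-1.
Only G1 stuck-at-0 is consistent with every test.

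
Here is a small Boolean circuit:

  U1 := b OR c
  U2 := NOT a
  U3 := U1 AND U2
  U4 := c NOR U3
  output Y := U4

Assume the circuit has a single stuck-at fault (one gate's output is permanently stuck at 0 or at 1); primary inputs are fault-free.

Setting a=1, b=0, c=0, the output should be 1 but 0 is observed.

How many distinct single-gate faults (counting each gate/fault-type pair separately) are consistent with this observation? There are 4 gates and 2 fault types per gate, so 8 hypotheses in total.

2

Fault-free: U1=0, U2=0, U3=0, U4=1 → 1. Observed 0.
  U1 stuck-at-0: output 1 ✗
  U1 stuck-at-1: output 1 ✗
  U2 stuck-at-0: output 1 ✗
  U2 stuck-at-1: output 1 ✗
  U3 stuck-at-0: output 1 ✗
  U3 stuck-at-1: output 0 ✓
  U4 stuck-at-0: output 0 ✓
  U4 stuck-at-1: output 1 ✗
Consistent faults: {U3 stuck-at-1, U4 stuck-at-0} — 2 in all.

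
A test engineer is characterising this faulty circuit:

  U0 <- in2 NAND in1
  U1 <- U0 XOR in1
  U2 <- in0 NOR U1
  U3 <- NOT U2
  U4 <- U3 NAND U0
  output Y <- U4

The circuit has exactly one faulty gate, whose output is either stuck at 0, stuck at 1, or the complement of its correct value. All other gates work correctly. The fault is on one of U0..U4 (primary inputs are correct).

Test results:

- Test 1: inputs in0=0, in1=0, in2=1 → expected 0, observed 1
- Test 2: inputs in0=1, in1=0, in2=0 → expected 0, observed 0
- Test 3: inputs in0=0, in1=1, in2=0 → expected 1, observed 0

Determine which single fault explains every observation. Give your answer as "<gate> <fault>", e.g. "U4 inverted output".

Fault-free values for test 1 (in0=0, in1=0, in2=1): U0=1, U1=1, U2=0, U3=1, U4=0, giving Y=0. Observed 1.
Test 1: faults giving observed 1 are {U0 stuck-at-0, U0 inverted output, U1 stuck-at-0, U1 inverted output, U2 stuck-at-1, U2 inverted output, U3 stuck-at-0, U3 inverted output, U4 stuck-at-1, U4 inverted output}.
Test 2 (in0=1, in1=0, in2=0): fault-free U0=1, U1=1, U2=0, U3=1, U4=0 → 0; observed 0. Eliminates U0 stuck-at-0, U0 inverted output, U2 stuck-at-1, U2 inverted output, U3 stuck-at-0, U3 inverted output, U4 stuck-at-1, U4 inverted output.
Test 3 (in0=0, in1=1, in2=0): fault-free U0=1, U1=0, U2=1, U3=0, U4=1 → 1; observed 0. Eliminates U1 stuck-at-0.
Only U1 inverted output is consistent with every test.

U1 inverted output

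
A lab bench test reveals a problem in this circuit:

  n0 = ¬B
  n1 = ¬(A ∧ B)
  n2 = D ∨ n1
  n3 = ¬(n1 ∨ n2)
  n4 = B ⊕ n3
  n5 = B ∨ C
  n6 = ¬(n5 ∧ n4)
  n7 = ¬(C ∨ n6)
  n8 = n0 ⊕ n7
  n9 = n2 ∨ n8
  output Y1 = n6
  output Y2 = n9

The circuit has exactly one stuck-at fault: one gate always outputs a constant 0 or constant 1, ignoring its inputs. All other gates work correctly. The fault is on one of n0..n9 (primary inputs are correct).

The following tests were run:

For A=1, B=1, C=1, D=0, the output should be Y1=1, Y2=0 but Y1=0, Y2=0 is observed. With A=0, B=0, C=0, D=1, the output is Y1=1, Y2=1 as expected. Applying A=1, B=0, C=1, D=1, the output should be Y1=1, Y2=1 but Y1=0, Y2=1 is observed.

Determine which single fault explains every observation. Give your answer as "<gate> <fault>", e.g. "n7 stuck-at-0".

Fault-free values for test 1 (A=1, B=1, C=1, D=0): n0=0, n1=0, n2=0, n3=1, n4=0, n5=1, n6=1, n7=0, n8=0, n9=0, giving Y1=1, Y2=0. Observed Y1=0, Y2=0.
Test 1: faults giving observed Y1=0, Y2=0 are {n3 stuck-at-0, n4 stuck-at-1, n6 stuck-at-0}.
Test 2 (A=0, B=0, C=0, D=1): fault-free n0=1, n1=1, n2=1, n3=0, n4=0, n5=0, n6=1, n7=0, n8=1, n9=1 → Y1=1, Y2=1; observed Y1=1, Y2=1. Eliminates n6 stuck-at-0.
Test 3 (A=1, B=0, C=1, D=1): fault-free n0=1, n1=1, n2=1, n3=0, n4=0, n5=1, n6=1, n7=0, n8=1, n9=1 → Y1=1, Y2=1; observed Y1=0, Y2=1. Eliminates n3 stuck-at-0.
Only n4 stuck-at-1 is consistent with every test.

n4 stuck-at-1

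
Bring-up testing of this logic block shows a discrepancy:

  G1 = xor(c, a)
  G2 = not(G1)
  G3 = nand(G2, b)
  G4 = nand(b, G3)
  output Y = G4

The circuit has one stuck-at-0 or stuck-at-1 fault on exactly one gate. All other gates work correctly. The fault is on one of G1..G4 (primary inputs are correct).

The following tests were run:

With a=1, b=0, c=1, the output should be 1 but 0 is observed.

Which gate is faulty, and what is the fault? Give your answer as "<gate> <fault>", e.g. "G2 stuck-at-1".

Fault-free values for test 1 (a=1, b=0, c=1): G1=0, G2=1, G3=1, G4=1, giving Y=1. Observed 0.
Test 1: faults giving observed 0 are {G4 stuck-at-0}.
Only G4 stuck-at-0 is consistent with every test.

G4 stuck-at-0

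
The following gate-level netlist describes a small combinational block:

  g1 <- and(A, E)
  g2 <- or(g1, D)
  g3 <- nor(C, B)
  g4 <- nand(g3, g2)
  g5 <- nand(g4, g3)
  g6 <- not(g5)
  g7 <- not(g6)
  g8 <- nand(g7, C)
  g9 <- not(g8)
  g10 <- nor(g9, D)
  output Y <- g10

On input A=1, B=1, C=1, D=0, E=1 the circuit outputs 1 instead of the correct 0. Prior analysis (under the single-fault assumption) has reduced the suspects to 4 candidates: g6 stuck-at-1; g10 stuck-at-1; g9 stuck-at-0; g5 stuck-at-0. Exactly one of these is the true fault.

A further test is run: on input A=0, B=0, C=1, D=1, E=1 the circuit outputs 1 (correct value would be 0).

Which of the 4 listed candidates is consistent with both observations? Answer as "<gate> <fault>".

Evaluate each candidate on input A=0, B=0, C=1, D=1, E=1:
  g6 stuck-at-1: g1=0, g2=1, g3=0, g4=1, g5=1, g6=1 [stuck-at-1], g7=0, g8=1, g9=0, g10=0 → 0 — eliminated
  g10 stuck-at-1: g1=0, g2=1, g3=0, g4=1, g5=1, g6=0, g7=1, g8=0, g9=1, g10=1 [stuck-at-1] → 1 — matches
  g9 stuck-at-0: g1=0, g2=1, g3=0, g4=1, g5=1, g6=0, g7=1, g8=0, g9=0 [stuck-at-0], g10=0 → 0 — eliminated
  g5 stuck-at-0: g1=0, g2=1, g3=0, g4=1, g5=0 [stuck-at-0], g6=1, g7=0, g8=1, g9=0, g10=0 → 0 — eliminated
Only g10 stuck-at-1 reproduces the observed 1.

g10 stuck-at-1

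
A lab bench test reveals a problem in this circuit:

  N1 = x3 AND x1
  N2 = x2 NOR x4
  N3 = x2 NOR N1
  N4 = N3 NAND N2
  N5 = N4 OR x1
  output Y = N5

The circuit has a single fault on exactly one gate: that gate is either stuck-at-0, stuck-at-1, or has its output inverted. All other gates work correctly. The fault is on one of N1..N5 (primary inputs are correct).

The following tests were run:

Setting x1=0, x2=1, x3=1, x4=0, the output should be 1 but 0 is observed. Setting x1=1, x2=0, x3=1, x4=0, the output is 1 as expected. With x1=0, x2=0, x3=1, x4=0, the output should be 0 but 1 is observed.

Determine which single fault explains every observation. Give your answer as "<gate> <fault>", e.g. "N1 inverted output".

Fault-free values for test 1 (x1=0, x2=1, x3=1, x4=0): N1=0, N2=0, N3=0, N4=1, N5=1, giving Y=1. Observed 0.
Test 1: faults giving observed 0 are {N4 stuck-at-0, N4 inverted output, N5 stuck-at-0, N5 inverted output}.
Test 2 (x1=1, x2=0, x3=1, x4=0): fault-free N1=1, N2=1, N3=0, N4=1, N5=1 → 1; observed 1. Eliminates N5 stuck-at-0, N5 inverted output.
Test 3 (x1=0, x2=0, x3=1, x4=0): fault-free N1=0, N2=1, N3=1, N4=0, N5=0 → 0; observed 1. Eliminates N4 stuck-at-0.
Only N4 inverted output is consistent with every test.

N4 inverted output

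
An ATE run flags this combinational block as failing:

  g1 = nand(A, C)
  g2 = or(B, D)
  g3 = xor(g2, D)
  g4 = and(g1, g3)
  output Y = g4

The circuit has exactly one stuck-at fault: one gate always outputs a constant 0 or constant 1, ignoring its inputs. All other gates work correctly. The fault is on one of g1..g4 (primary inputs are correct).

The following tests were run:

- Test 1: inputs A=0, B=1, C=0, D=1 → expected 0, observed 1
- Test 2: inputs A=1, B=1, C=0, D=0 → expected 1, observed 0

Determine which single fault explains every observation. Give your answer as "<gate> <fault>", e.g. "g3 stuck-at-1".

Fault-free values for test 1 (A=0, B=1, C=0, D=1): g1=1, g2=1, g3=0, g4=0, giving Y=0. Observed 1.
Test 1: faults giving observed 1 are {g2 stuck-at-0, g3 stuck-at-1, g4 stuck-at-1}.
Test 2 (A=1, B=1, C=0, D=0): fault-free g1=1, g2=1, g3=1, g4=1 → 1; observed 0. Eliminates g3 stuck-at-1, g4 stuck-at-1.
Only g2 stuck-at-0 is consistent with every test.

g2 stuck-at-0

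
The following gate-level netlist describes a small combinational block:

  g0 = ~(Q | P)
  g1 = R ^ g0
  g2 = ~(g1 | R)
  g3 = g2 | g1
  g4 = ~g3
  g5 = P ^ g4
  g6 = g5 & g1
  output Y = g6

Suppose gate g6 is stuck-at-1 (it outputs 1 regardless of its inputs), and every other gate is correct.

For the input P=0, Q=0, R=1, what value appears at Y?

1

Propagate with g6 forced: g0=1, g1=0, g2=0, g3=0, g4=1, g5=1, g6=1 [stuck-at-1].
So Y = 1. (Without the fault it would be 0.)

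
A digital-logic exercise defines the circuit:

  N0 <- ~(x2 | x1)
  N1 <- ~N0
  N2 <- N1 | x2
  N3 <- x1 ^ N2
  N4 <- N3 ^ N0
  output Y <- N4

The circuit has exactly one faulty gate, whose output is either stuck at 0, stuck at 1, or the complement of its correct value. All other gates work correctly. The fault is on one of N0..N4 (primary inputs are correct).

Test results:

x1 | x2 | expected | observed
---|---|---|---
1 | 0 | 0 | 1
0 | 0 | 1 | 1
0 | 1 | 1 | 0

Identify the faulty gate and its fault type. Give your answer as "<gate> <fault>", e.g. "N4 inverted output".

Fault-free values for test 1 (x1=1, x2=0): N0=0, N1=1, N2=1, N3=0, N4=0, giving Y=0. Observed 1.
Test 1: faults giving observed 1 are {N1 stuck-at-0, N1 inverted output, N2 stuck-at-0, N2 inverted output, N3 stuck-at-1, N3 inverted output, N4 stuck-at-1, N4 inverted output}.
Test 2 (x1=0, x2=0): fault-free N0=1, N1=0, N2=0, N3=0, N4=1 → 1; observed 1. Eliminates N1 inverted output, N2 inverted output, N3 stuck-at-1, N3 inverted output, N4 inverted output.
Test 3 (x1=0, x2=1): fault-free N0=0, N1=1, N2=1, N3=1, N4=1 → 1; observed 0. Eliminates N1 stuck-at-0, N4 stuck-at-1.
Only N2 stuck-at-0 is consistent with every test.

N2 stuck-at-0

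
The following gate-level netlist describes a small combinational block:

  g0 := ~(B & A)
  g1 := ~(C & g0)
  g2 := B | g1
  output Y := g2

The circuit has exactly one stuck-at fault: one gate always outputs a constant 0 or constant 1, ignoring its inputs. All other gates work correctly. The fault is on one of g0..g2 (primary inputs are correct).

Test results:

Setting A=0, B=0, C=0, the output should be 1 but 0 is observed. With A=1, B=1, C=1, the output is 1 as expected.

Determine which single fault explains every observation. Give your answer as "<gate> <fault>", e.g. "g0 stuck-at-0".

g1 stuck-at-0

Fault-free values for test 1 (A=0, B=0, C=0): g0=1, g1=1, g2=1, giving Y=1. Observed 0.
Test 1: faults giving observed 0 are {g1 stuck-at-0, g2 stuck-at-0}.
Test 2 (A=1, B=1, C=1): fault-free g0=0, g1=1, g2=1 → 1; observed 1. Eliminates g2 stuck-at-0.
Only g1 stuck-at-0 is consistent with every test.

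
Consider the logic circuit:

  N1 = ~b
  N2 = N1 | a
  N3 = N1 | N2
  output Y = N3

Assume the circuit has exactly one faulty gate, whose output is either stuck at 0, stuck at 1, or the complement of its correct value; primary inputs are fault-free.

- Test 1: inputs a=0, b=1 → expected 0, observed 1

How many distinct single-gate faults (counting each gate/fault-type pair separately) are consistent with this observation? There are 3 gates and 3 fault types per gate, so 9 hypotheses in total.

Fault-free: N1=0, N2=0, N3=0 → 0. Observed 1.
  N1 stuck-at-0: output 0 ✗
  N1 stuck-at-1: output 1 ✓
  N1 inverted output: output 1 ✓
  N2 stuck-at-0: output 0 ✗
  N2 stuck-at-1: output 1 ✓
  N2 inverted output: output 1 ✓
  N3 stuck-at-0: output 0 ✗
  N3 stuck-at-1: output 1 ✓
  N3 inverted output: output 1 ✓
Consistent faults: {N1 stuck-at-1, N1 inverted output, N2 stuck-at-1, N2 inverted output, N3 stuck-at-1, N3 inverted output} — 6 in all.

6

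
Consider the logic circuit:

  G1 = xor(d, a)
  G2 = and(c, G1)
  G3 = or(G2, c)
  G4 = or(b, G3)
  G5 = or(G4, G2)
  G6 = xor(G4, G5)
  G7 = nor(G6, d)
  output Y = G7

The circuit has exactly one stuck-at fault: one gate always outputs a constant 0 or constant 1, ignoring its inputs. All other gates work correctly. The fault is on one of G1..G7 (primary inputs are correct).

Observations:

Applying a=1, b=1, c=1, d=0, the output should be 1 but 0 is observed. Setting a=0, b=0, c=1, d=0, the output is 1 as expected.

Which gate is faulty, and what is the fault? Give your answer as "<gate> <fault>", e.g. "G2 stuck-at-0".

Fault-free values for test 1 (a=1, b=1, c=1, d=0): G1=1, G2=1, G3=1, G4=1, G5=1, G6=0, G7=1, giving Y=1. Observed 0.
Test 1: faults giving observed 0 are {G4 stuck-at-0, G5 stuck-at-0, G6 stuck-at-1, G7 stuck-at-0}.
Test 2 (a=0, b=0, c=1, d=0): fault-free G1=0, G2=0, G3=1, G4=1, G5=1, G6=0, G7=1 → 1; observed 1. Eliminates G5 stuck-at-0, G6 stuck-at-1, G7 stuck-at-0.
Only G4 stuck-at-0 is consistent with every test.

G4 stuck-at-0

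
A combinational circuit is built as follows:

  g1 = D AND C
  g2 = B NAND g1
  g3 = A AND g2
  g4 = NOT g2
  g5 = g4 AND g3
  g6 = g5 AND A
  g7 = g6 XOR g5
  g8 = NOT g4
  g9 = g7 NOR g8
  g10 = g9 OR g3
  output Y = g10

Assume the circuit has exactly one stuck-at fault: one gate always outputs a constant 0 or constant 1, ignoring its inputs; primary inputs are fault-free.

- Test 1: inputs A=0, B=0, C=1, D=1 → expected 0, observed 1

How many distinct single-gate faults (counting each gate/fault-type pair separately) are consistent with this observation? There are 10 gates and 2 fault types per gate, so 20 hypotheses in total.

6

Fault-free: g1=1, g2=1, g3=0, g4=0, g5=0, g6=0, g7=0, g8=1, g9=0, g10=0 → 0. Observed 1.
  g1: none of the 2 fault types match ✗
  g2: stuck-at-0 ✓; others ✗
  g3: stuck-at-1 ✓; others ✗
  g4: stuck-at-1 ✓; others ✗
  g5: none of the 2 fault types match ✗
  g6: none of the 2 fault types match ✗
  g7: none of the 2 fault types match ✗
  g8: stuck-at-0 ✓; others ✗
  g9: stuck-at-1 ✓; others ✗
  g10: stuck-at-1 ✓; others ✗
Consistent faults: {g2 stuck-at-0, g3 stuck-at-1, g4 stuck-at-1, g8 stuck-at-0, g9 stuck-at-1, g10 stuck-at-1} — 6 in all.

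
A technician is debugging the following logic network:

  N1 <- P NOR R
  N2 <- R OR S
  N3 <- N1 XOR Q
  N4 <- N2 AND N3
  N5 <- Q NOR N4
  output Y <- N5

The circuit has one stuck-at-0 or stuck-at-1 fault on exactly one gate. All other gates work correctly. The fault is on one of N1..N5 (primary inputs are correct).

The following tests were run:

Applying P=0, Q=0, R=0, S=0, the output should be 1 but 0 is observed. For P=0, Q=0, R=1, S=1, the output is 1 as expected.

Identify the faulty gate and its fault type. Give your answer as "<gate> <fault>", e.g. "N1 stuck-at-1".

Fault-free values for test 1 (P=0, Q=0, R=0, S=0): N1=1, N2=0, N3=1, N4=0, N5=1, giving Y=1. Observed 0.
Test 1: faults giving observed 0 are {N2 stuck-at-1, N4 stuck-at-1, N5 stuck-at-0}.
Test 2 (P=0, Q=0, R=1, S=1): fault-free N1=0, N2=1, N3=0, N4=0, N5=1 → 1; observed 1. Eliminates N4 stuck-at-1, N5 stuck-at-0.
Only N2 stuck-at-1 is consistent with every test.

N2 stuck-at-1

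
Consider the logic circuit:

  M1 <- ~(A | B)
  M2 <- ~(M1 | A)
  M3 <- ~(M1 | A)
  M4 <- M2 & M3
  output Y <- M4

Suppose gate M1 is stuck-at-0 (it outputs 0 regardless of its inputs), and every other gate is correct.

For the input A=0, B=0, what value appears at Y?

Propagate with M1 forced: M1=0 [stuck-at-0], M2=1, M3=1, M4=1.
So Y = 1. (Without the fault it would be 0.)

1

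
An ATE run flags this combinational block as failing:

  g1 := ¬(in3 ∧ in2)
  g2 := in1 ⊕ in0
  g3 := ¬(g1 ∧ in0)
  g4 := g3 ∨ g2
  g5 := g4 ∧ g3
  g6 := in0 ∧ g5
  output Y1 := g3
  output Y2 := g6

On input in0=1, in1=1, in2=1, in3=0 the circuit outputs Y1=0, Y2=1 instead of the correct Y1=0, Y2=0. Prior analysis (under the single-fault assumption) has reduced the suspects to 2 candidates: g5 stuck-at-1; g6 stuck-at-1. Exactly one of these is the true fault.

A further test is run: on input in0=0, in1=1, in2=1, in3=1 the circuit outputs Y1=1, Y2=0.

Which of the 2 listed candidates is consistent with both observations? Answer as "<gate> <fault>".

Evaluate each candidate on input in0=0, in1=1, in2=1, in3=1:
  g5 stuck-at-1: g1=0, g2=1, g3=1, g4=1, g5=1 [stuck-at-1], g6=0 → Y1=1, Y2=0 — matches
  g6 stuck-at-1: g1=0, g2=1, g3=1, g4=1, g5=1, g6=1 [stuck-at-1] → Y1=1, Y2=1 — eliminated
Only g5 stuck-at-1 reproduces the observed Y1=1, Y2=0.

g5 stuck-at-1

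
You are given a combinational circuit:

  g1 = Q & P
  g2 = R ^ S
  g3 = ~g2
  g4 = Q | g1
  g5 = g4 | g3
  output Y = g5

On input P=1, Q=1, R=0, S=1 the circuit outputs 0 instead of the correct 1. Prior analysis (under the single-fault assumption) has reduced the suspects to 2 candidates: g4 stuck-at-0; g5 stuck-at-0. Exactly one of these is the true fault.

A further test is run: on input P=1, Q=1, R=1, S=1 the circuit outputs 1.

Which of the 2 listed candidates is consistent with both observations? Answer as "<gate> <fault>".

Evaluate each candidate on input P=1, Q=1, R=1, S=1:
  g4 stuck-at-0: g1=1, g2=0, g3=1, g4=0 [stuck-at-0], g5=1 → 1 — matches
  g5 stuck-at-0: g1=1, g2=0, g3=1, g4=1, g5=0 [stuck-at-0] → 0 — eliminated
Only g4 stuck-at-0 reproduces the observed 1.

g4 stuck-at-0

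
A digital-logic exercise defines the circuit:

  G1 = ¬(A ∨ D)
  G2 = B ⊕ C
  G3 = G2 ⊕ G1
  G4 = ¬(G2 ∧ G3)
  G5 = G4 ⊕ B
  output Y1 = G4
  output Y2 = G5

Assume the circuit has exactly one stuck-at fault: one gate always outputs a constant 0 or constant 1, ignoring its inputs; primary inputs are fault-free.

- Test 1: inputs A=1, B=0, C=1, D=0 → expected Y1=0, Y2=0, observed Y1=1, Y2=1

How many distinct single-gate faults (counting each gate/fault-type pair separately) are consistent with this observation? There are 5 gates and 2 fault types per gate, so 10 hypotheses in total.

Fault-free: G1=0, G2=1, G3=1, G4=0, G5=0 → Y1=0, Y2=0. Observed Y1=1, Y2=1.
  G1 stuck-at-0: output Y1=0, Y2=0 ✗
  G1 stuck-at-1: output Y1=1, Y2=1 ✓
  G2 stuck-at-0: output Y1=1, Y2=1 ✓
  G2 stuck-at-1: output Y1=0, Y2=0 ✗
  G3 stuck-at-0: output Y1=1, Y2=1 ✓
  G3 stuck-at-1: output Y1=0, Y2=0 ✗
  G4 stuck-at-0: output Y1=0, Y2=0 ✗
  G4 stuck-at-1: output Y1=1, Y2=1 ✓
  G5 stuck-at-0: output Y1=0, Y2=0 ✗
  G5 stuck-at-1: output Y1=0, Y2=1 ✗
Consistent faults: {G1 stuck-at-1, G2 stuck-at-0, G3 stuck-at-0, G4 stuck-at-1} — 4 in all.

4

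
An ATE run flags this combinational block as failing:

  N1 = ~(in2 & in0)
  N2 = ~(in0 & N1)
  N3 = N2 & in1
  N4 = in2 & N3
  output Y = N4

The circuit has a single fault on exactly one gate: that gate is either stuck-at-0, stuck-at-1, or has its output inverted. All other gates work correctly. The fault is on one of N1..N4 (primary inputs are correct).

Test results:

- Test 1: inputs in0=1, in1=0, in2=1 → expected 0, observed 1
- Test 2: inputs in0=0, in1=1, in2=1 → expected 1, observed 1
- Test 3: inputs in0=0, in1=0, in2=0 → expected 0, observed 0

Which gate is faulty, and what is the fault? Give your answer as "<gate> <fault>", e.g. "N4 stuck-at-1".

Fault-free values for test 1 (in0=1, in1=0, in2=1): N1=0, N2=1, N3=0, N4=0, giving Y=0. Observed 1.
Test 1: faults giving observed 1 are {N3 stuck-at-1, N3 inverted output, N4 stuck-at-1, N4 inverted output}.
Test 2 (in0=0, in1=1, in2=1): fault-free N1=1, N2=1, N3=1, N4=1 → 1; observed 1. Eliminates N3 inverted output, N4 inverted output.
Test 3 (in0=0, in1=0, in2=0): fault-free N1=1, N2=1, N3=0, N4=0 → 0; observed 0. Eliminates N4 stuck-at-1.
Only N3 stuck-at-1 is consistent with every test.

N3 stuck-at-1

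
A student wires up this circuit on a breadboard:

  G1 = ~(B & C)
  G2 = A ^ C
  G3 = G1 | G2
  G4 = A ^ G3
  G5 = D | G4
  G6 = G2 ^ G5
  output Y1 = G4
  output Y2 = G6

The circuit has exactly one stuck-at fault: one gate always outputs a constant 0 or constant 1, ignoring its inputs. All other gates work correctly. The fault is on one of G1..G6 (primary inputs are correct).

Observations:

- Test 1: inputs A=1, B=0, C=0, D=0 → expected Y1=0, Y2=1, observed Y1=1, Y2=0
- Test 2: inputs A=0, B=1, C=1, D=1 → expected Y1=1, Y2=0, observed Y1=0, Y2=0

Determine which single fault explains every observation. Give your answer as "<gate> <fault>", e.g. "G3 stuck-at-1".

G3 stuck-at-0

Fault-free values for test 1 (A=1, B=0, C=0, D=0): G1=1, G2=1, G3=1, G4=0, G5=0, G6=1, giving Y1=0, Y2=1. Observed Y1=1, Y2=0.
Test 1: faults giving observed Y1=1, Y2=0 are {G3 stuck-at-0, G4 stuck-at-1}.
Test 2 (A=0, B=1, C=1, D=1): fault-free G1=0, G2=1, G3=1, G4=1, G5=1, G6=0 → Y1=1, Y2=0; observed Y1=0, Y2=0. Eliminates G4 stuck-at-1.
Only G3 stuck-at-0 is consistent with every test.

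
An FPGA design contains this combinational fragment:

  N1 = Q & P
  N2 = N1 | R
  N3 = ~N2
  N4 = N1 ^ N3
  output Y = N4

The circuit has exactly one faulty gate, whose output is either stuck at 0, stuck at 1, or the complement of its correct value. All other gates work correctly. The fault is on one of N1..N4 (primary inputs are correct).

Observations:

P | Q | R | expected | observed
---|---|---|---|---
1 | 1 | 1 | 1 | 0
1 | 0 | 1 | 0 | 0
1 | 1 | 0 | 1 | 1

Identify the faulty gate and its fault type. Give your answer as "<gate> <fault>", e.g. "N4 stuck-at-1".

Fault-free values for test 1 (P=1, Q=1, R=1): N1=1, N2=1, N3=0, N4=1, giving Y=1. Observed 0.
Test 1: faults giving observed 0 are {N1 stuck-at-0, N1 inverted output, N2 stuck-at-0, N2 inverted output, N3 stuck-at-1, N3 inverted output, N4 stuck-at-0, N4 inverted output}.
Test 2 (P=1, Q=0, R=1): fault-free N1=0, N2=1, N3=0, N4=0 → 0; observed 0. Eliminates N1 inverted output, N2 stuck-at-0, N2 inverted output, N3 stuck-at-1, N3 inverted output, N4 inverted output.
Test 3 (P=1, Q=1, R=0): fault-free N1=1, N2=1, N3=0, N4=1 → 1; observed 1. Eliminates N4 stuck-at-0.
Only N1 stuck-at-0 is consistent with every test.

N1 stuck-at-0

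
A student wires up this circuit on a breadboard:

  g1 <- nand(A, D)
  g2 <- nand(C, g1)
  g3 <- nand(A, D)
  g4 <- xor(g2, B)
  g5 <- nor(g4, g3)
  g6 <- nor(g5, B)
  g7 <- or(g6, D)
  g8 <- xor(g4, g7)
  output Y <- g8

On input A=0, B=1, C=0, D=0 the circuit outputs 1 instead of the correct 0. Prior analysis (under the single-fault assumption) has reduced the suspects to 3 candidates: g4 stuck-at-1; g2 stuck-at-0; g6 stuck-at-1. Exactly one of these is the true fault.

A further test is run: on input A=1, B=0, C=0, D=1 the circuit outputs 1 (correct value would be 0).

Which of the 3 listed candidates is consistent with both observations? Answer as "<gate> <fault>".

g2 stuck-at-0

Evaluate each candidate on input A=1, B=0, C=0, D=1:
  g4 stuck-at-1: g1=0, g2=1, g3=0, g4=1 [stuck-at-1], g5=0, g6=1, g7=1, g8=0 → 0 — eliminated
  g2 stuck-at-0: g1=0, g2=0 [stuck-at-0], g3=0, g4=0, g5=1, g6=0, g7=1, g8=1 → 1 — matches
  g6 stuck-at-1: g1=0, g2=1, g3=0, g4=1, g5=0, g6=1 [stuck-at-1], g7=1, g8=0 → 0 — eliminated
Only g2 stuck-at-0 reproduces the observed 1.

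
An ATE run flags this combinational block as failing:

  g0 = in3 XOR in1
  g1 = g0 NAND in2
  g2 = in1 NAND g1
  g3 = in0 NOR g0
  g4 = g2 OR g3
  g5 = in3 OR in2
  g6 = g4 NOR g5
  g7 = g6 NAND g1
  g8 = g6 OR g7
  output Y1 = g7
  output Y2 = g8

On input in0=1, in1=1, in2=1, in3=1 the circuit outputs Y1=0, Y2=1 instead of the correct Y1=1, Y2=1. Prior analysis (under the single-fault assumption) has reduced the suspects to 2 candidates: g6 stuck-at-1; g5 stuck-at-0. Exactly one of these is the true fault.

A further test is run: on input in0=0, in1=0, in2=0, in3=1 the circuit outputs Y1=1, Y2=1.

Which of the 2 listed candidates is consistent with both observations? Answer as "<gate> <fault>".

Evaluate each candidate on input in0=0, in1=0, in2=0, in3=1:
  g6 stuck-at-1: g0=1, g1=1, g2=1, g3=0, g4=1, g5=1, g6=1 [stuck-at-1], g7=0, g8=1 → Y1=0, Y2=1 — eliminated
  g5 stuck-at-0: g0=1, g1=1, g2=1, g3=0, g4=1, g5=0 [stuck-at-0], g6=0, g7=1, g8=1 → Y1=1, Y2=1 — matches
Only g5 stuck-at-0 reproduces the observed Y1=1, Y2=1.

g5 stuck-at-0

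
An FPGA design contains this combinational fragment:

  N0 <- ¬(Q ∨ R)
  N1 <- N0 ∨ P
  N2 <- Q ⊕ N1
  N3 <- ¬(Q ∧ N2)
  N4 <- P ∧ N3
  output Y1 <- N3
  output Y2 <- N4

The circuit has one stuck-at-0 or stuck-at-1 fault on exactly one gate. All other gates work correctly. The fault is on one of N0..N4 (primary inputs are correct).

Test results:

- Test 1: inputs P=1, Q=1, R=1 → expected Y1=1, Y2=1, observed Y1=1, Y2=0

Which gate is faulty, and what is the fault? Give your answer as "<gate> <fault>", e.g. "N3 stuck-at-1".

N4 stuck-at-0

Fault-free values for test 1 (P=1, Q=1, R=1): N0=0, N1=1, N2=0, N3=1, N4=1, giving Y1=1, Y2=1. Observed Y1=1, Y2=0.
Test 1: faults giving observed Y1=1, Y2=0 are {N4 stuck-at-0}.
Only N4 stuck-at-0 is consistent with every test.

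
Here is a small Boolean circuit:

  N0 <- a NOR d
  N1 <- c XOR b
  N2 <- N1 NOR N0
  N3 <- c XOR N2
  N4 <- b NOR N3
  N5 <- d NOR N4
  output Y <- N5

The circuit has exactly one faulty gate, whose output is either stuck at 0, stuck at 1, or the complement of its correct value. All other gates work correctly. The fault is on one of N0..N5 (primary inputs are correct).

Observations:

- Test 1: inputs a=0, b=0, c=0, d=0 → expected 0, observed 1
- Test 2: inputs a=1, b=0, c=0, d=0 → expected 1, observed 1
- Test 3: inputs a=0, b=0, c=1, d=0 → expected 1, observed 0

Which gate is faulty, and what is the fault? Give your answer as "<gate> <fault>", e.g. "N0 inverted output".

Fault-free values for test 1 (a=0, b=0, c=0, d=0): N0=1, N1=0, N2=0, N3=0, N4=1, N5=0, giving Y=0. Observed 1.
Test 1: faults giving observed 1 are {N0 stuck-at-0, N0 inverted output, N2 stuck-at-1, N2 inverted output, N3 stuck-at-1, N3 inverted output, N4 stuck-at-0, N4 inverted output, N5 stuck-at-1, N5 inverted output}.
Test 2 (a=1, b=0, c=0, d=0): fault-free N0=0, N1=0, N2=1, N3=1, N4=0, N5=1 → 1; observed 1. Eliminates N0 inverted output, N2 inverted output, N3 inverted output, N4 inverted output, N5 inverted output.
Test 3 (a=0, b=0, c=1, d=0): fault-free N0=1, N1=1, N2=0, N3=1, N4=0, N5=1 → 1; observed 0. Eliminates N0 stuck-at-0, N3 stuck-at-1, N4 stuck-at-0, N5 stuck-at-1.
Only N2 stuck-at-1 is consistent with every test.

N2 stuck-at-1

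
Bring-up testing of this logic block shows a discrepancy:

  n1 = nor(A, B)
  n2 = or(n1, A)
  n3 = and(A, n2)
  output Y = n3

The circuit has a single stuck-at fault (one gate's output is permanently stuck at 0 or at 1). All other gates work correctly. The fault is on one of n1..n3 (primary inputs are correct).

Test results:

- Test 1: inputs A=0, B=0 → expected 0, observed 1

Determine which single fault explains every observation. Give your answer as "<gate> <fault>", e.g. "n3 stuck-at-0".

Fault-free values for test 1 (A=0, B=0): n1=1, n2=1, n3=0, giving Y=0. Observed 1.
Test 1: faults giving observed 1 are {n3 stuck-at-1}.
Only n3 stuck-at-1 is consistent with every test.

n3 stuck-at-1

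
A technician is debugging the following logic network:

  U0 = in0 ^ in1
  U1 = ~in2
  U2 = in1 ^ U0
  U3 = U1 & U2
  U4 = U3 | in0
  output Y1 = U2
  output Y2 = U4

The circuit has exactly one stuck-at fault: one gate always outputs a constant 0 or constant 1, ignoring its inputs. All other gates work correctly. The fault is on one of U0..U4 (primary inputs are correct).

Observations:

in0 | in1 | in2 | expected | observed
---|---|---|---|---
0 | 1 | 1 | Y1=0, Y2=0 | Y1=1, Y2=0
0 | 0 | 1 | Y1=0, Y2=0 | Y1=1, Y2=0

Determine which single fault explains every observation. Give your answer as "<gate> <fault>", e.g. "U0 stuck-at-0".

U2 stuck-at-1

Fault-free values for test 1 (in0=0, in1=1, in2=1): U0=1, U1=0, U2=0, U3=0, U4=0, giving Y1=0, Y2=0. Observed Y1=1, Y2=0.
Test 1: faults giving observed Y1=1, Y2=0 are {U0 stuck-at-0, U2 stuck-at-1}.
Test 2 (in0=0, in1=0, in2=1): fault-free U0=0, U1=0, U2=0, U3=0, U4=0 → Y1=0, Y2=0; observed Y1=1, Y2=0. Eliminates U0 stuck-at-0.
Only U2 stuck-at-1 is consistent with every test.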